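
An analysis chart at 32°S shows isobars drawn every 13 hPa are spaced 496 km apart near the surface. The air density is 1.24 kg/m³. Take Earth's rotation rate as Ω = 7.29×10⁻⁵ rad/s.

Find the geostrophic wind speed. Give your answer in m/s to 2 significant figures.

27 m/s

Coriolis parameter at 32°S:
f = 2Ω sin φ = 2 × 7.29×10⁻⁵ × sin 32° = 7.73×10⁻⁵ s⁻¹
Pressure gradient: |∂P/∂n| = 1300 Pa / 496000 m = 2.62×10⁻³ Pa/m
Geostrophic balance (pressure-gradient force = Coriolis force):
V_g = (1/(fρ)) |∂P/∂n| = 2.62×10⁻³ / (7.73×10⁻⁵ × 1.24) = 27.4 m/s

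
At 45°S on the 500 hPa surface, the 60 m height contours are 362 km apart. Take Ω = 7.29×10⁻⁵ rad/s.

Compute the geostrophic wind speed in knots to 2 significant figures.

Coriolis parameter at 45°S:
f = 2Ω sin φ = 2 × 7.29×10⁻⁵ × sin 45° = 1.03×10⁻⁴ s⁻¹
Height gradient: |∂Z/∂n| = 60 m / 362000 m = 1.66×10⁻⁴
On a pressure surface, geostrophic balance gives V_g = (g/f)|∂Z/∂n|:
V_g = 9.81 × 1.66×10⁻⁴ / 1.03×10⁻⁴ = 15.8 m/s
Converting: 15.8 m/s × 1.944 = 31 knots

31 knots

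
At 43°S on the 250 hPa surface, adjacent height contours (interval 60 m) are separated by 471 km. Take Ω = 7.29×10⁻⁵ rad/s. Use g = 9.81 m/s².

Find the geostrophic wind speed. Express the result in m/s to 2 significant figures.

13 m/s

Coriolis parameter at 43°S:
f = 2Ω sin φ = 2 × 7.29×10⁻⁵ × sin 43° = 9.94×10⁻⁵ s⁻¹
Height gradient: |∂Z/∂n| = 60 m / 471000 m = 1.27×10⁻⁴
On a pressure surface, geostrophic balance gives V_g = (g/f)|∂Z/∂n|:
V_g = 9.81 × 1.27×10⁻⁴ / 9.94×10⁻⁵ = 12.6 m/s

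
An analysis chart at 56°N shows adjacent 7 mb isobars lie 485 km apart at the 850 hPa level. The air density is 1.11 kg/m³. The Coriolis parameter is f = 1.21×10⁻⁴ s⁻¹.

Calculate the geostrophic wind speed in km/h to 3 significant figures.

38.7 km/h

Pressure gradient: |∂P/∂n| = 700 Pa / 485000 m = 1.44×10⁻³ Pa/m
Geostrophic balance (pressure-gradient force = Coriolis force):
V_g = (1/(fρ)) |∂P/∂n| = 1.44×10⁻³ / (1.21×10⁻⁴ × 1.11) = 10.7 m/s
Converting: 10.7 m/s × 3.6 = 38.7 km/h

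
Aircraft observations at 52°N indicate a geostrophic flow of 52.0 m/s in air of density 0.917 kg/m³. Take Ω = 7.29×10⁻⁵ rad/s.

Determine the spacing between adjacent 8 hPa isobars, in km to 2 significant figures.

150 km

Coriolis parameter at 52°N:
f = 2Ω sin φ = 2 × 7.29×10⁻⁵ × sin 52° = 1.15×10⁻⁴ s⁻¹
Geostrophic balance rearranged: |∂P/∂n| = f ρ V_g
|∂P/∂n| = 1.15×10⁻⁴ × 0.917 × 52.0 = 5.48×10⁻³ Pa/m
Isobar spacing: Δn = ΔP/|∂P/∂n| = 800 Pa / 5.48×10⁻³ Pa/m = 146025 m ≈ 150 km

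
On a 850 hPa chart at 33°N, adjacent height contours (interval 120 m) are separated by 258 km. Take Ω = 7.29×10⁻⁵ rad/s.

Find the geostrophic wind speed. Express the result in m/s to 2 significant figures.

57 m/s

Coriolis parameter at 33°N:
f = 2Ω sin φ = 2 × 7.29×10⁻⁵ × sin 33° = 7.94×10⁻⁵ s⁻¹
Height gradient: |∂Z/∂n| = 120 m / 258000 m = 4.65×10⁻⁴
On a pressure surface, geostrophic balance gives V_g = (g/f)|∂Z/∂n|:
V_g = 9.81 × 4.65×10⁻⁴ / 7.94×10⁻⁵ = 57.5 m/s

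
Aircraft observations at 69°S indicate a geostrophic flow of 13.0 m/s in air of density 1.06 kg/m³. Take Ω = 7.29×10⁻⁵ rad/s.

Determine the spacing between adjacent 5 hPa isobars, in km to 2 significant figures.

270 km

Coriolis parameter at 69°S:
f = 2Ω sin φ = 2 × 7.29×10⁻⁵ × sin 69° = 1.36×10⁻⁴ s⁻¹
Geostrophic balance rearranged: |∂P/∂n| = f ρ V_g
|∂P/∂n| = 1.36×10⁻⁴ × 1.06 × 13.0 = 1.88×10⁻³ Pa/m
Isobar spacing: Δn = ΔP/|∂P/∂n| = 500 Pa / 1.88×10⁻³ Pa/m = 266570 m ≈ 270 km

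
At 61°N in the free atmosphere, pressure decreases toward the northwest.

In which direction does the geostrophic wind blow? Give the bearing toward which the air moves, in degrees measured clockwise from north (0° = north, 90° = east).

The pressure-gradient force points toward the northwest (bearing 315°).
Geostrophic balance: in the Northern Hemisphere the Coriolis force deflects motion to the right, so the geostrophic wind blows 90° to the right of the pressure-gradient force (low pressure on the left).
Rotating 315° by 90° clockwise gives 045° — the wind blows toward the northeast.

045°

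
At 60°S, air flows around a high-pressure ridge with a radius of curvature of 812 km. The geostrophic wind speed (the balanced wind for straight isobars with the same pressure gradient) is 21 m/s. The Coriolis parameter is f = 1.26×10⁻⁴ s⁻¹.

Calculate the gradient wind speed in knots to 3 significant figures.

Around a high, pressure-gradient force acts outward with centrifugal, so Coriolis balances both:
fV = (1/ρ)|∂P/∂n| + V²/R  →  V² − fR·V + fR·V_g = 0
With fR = 1.26×10⁻⁴ × 812×10³ m = 102 m/s:
V = [fR − √((fR)² − 4 fR V_g)]/2 = [102 − √(102² − 4×102×21)]/2 = 29.5 m/s
Supergeostrophic (V > V_g = 21 m/s), as expected around a high.
Converting: 29.5 m/s × 1.944 = 57.4 knots

57.4 knots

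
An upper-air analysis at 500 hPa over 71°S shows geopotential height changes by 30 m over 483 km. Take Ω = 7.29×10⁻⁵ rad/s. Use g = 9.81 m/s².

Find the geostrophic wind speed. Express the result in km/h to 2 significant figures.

Coriolis parameter at 71°S:
f = 2Ω sin φ = 2 × 7.29×10⁻⁵ × sin 71° = 1.38×10⁻⁴ s⁻¹
Height gradient: |∂Z/∂n| = 30 m / 483000 m = 6.21×10⁻⁵
On a pressure surface, geostrophic balance gives V_g = (g/f)|∂Z/∂n|:
V_g = 9.81 × 6.21×10⁻⁵ / 1.38×10⁻⁴ = 4.42 m/s
Converting: 4.42 m/s × 3.6 = 16 km/h

16 km/h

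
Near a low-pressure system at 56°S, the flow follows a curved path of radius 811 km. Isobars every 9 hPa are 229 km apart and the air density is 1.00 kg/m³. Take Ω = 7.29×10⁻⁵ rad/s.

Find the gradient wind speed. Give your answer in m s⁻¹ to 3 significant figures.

25.8 m s⁻¹

Coriolis parameter at 56°S:
f = 2Ω sin φ = 2 × 7.29×10⁻⁵ × sin 56° = 1.21×10⁻⁴ s⁻¹
Pressure gradient: |∂P/∂n| = 900 Pa / 229000 m = 3.93×10⁻³ Pa/m
Geostrophic speed: V_g = |∂P/∂n|/(fρ) = 3.93×10⁻³/(1.21×10⁻⁴ × 1.00) = 32.5 m/s
Around a low, centrifugal force acts outward with Coriolis, so pressure-gradient force balances both:
(1/ρ)|∂P/∂n| = fV + V²/R  →  V² + fR·V − fR·V_g = 0
With fR = 1.21×10⁻⁴ × 811×10³ m = 98.0 m/s:
V = [−fR + √((fR)² + 4 fR V_g)]/2 = [−98.0 + √(98.0² + 4×98.0×32.5)]/2 = 25.8 m/s
Subgeostrophic (V < V_g = 32.5 m/s), as expected around a low.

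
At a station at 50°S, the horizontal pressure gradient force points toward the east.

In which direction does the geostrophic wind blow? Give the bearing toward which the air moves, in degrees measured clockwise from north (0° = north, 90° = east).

The pressure-gradient force points toward the east (bearing 090°).
Geostrophic balance: in the Southern Hemisphere the Coriolis force deflects motion to the left, so the geostrophic wind blows 90° to the left of the pressure-gradient force (low pressure on the right).
Rotating 090° by 90° counterclockwise gives 000° — the wind blows toward the north.

000°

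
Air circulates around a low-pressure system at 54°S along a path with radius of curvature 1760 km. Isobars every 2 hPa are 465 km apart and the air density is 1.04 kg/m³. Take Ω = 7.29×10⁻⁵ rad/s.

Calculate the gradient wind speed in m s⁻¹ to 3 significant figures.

3.45 m s⁻¹

Coriolis parameter at 54°S:
f = 2Ω sin φ = 2 × 7.29×10⁻⁵ × sin 54° = 1.18×10⁻⁴ s⁻¹
Pressure gradient: |∂P/∂n| = 200 Pa / 465000 m = 4.30×10⁻⁴ Pa/m
Geostrophic speed: V_g = |∂P/∂n|/(fρ) = 4.30×10⁻⁴/(1.18×10⁻⁴ × 1.04) = 3.51 m/s
Around a low, centrifugal force acts outward with Coriolis, so pressure-gradient force balances both:
(1/ρ)|∂P/∂n| = fV + V²/R  →  V² + fR·V − fR·V_g = 0
With fR = 1.18×10⁻⁴ × 1760×10³ m = 208 m/s:
V = [−fR + √((fR)² + 4 fR V_g)]/2 = [−208 + √(208² + 4×208×3.51)]/2 = 3.45 m/s
Subgeostrophic (V < V_g = 3.51 m/s), as expected around a low.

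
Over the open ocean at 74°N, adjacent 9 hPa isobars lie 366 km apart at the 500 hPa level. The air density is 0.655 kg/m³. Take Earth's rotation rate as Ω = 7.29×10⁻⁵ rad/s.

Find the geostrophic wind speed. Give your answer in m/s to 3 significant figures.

Coriolis parameter at 74°N:
f = 2Ω sin φ = 2 × 7.29×10⁻⁵ × sin 74° = 1.40×10⁻⁴ s⁻¹
Pressure gradient: |∂P/∂n| = 900 Pa / 366000 m = 2.46×10⁻³ Pa/m
Geostrophic balance (pressure-gradient force = Coriolis force):
V_g = (1/(fρ)) |∂P/∂n| = 2.46×10⁻³ / (1.40×10⁻⁴ × 0.655) = 26.8 m/s

26.8 m/s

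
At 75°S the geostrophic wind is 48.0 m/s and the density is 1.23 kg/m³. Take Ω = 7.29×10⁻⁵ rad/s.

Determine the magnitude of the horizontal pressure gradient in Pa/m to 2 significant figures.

8.3×10⁻³ Pa/m

Coriolis parameter at 75°S:
f = 2Ω sin φ = 2 × 7.29×10⁻⁵ × sin 75° = 1.41×10⁻⁴ s⁻¹
Geostrophic balance rearranged: |∂P/∂n| = f ρ V_g
|∂P/∂n| = 1.41×10⁻⁴ × 1.23 × 48.0 = 8.31×10⁻³ Pa/m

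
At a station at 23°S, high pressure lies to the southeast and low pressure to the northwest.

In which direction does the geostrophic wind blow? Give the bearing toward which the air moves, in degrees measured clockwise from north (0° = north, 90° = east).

225°

The pressure-gradient force points toward the northwest (bearing 315°).
Geostrophic balance: in the Southern Hemisphere the Coriolis force deflects motion to the left, so the geostrophic wind blows 90° to the left of the pressure-gradient force (low pressure on the right).
Rotating 315° by 90° counterclockwise gives 225° — the wind blows toward the southwest.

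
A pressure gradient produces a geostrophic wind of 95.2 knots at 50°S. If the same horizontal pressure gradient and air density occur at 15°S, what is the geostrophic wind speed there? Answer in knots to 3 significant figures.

With the same pressure gradient and density, V_g ∝ 1/f ∝ 1/sin φ.
V₂ = V₁ · sin φ₁ / sin φ₂ = 95.2 × sin 50° / sin 15°
V₂ = 95.2 × 0.7660/0.2588 = 282 knots

282 knots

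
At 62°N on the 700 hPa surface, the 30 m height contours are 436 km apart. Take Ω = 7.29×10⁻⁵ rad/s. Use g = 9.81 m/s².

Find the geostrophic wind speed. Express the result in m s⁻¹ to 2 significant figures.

Coriolis parameter at 62°N:
f = 2Ω sin φ = 2 × 7.29×10⁻⁵ × sin 62° = 1.29×10⁻⁴ s⁻¹
Height gradient: |∂Z/∂n| = 30 m / 436000 m = 6.88×10⁻⁵
On a pressure surface, geostrophic balance gives V_g = (g/f)|∂Z/∂n|:
V_g = 9.81 × 6.88×10⁻⁵ / 1.29×10⁻⁴ = 5.24 m/s

5.2 m s⁻¹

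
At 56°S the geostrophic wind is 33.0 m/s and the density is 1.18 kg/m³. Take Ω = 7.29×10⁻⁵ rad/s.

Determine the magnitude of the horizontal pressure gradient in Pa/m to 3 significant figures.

Coriolis parameter at 56°S:
f = 2Ω sin φ = 2 × 7.29×10⁻⁵ × sin 56° = 1.21×10⁻⁴ s⁻¹
Geostrophic balance rearranged: |∂P/∂n| = f ρ V_g
|∂P/∂n| = 1.21×10⁻⁴ × 1.18 × 33.0 = 4.71×10⁻³ Pa/m

4.71×10⁻³ Pa/m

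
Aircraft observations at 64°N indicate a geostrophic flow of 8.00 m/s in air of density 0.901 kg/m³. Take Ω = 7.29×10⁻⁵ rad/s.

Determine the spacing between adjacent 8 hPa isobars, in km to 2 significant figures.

850 km

Coriolis parameter at 64°N:
f = 2Ω sin φ = 2 × 7.29×10⁻⁵ × sin 64° = 1.31×10⁻⁴ s⁻¹
Geostrophic balance rearranged: |∂P/∂n| = f ρ V_g
|∂P/∂n| = 1.31×10⁻⁴ × 0.901 × 8.00 = 9.45×10⁻⁴ Pa/m
Isobar spacing: Δn = ΔP/|∂P/∂n| = 800 Pa / 9.45×10⁻⁴ Pa/m = 846949 m ≈ 850 km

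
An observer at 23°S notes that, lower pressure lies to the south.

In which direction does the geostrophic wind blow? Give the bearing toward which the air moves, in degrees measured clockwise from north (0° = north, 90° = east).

090°

The pressure-gradient force points toward the south (bearing 180°).
Geostrophic balance: in the Southern Hemisphere the Coriolis force deflects motion to the left, so the geostrophic wind blows 90° to the left of the pressure-gradient force (low pressure on the right).
Rotating 180° by 90° counterclockwise gives 090° — the wind blows toward the east.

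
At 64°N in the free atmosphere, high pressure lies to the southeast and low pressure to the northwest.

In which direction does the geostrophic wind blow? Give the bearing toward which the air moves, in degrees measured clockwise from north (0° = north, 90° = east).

045°

The pressure-gradient force points toward the northwest (bearing 315°).
Geostrophic balance: in the Northern Hemisphere the Coriolis force deflects motion to the right, so the geostrophic wind blows 90° to the right of the pressure-gradient force (low pressure on the left).
Rotating 315° by 90° clockwise gives 045° — the wind blows toward the northeast.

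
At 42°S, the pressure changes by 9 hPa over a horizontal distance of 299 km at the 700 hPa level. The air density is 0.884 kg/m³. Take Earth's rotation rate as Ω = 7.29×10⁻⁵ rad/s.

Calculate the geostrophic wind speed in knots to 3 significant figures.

Coriolis parameter at 42°S:
f = 2Ω sin φ = 2 × 7.29×10⁻⁵ × sin 42° = 9.76×10⁻⁵ s⁻¹
Pressure gradient: |∂P/∂n| = 900 Pa / 299000 m = 3.01×10⁻³ Pa/m
Geostrophic balance (pressure-gradient force = Coriolis force):
V_g = (1/(fρ)) |∂P/∂n| = 3.01×10⁻³ / (9.76×10⁻⁵ × 0.884) = 34.9 m/s
Converting: 34.9 m/s × 1.944 = 67.8 knots

67.8 knots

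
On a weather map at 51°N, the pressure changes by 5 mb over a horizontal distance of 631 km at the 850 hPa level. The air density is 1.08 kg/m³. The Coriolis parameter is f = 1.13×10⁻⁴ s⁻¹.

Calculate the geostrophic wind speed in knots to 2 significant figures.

Pressure gradient: |∂P/∂n| = 500 Pa / 631000 m = 7.92×10⁻⁴ Pa/m
Geostrophic balance (pressure-gradient force = Coriolis force):
V_g = (1/(fρ)) |∂P/∂n| = 7.92×10⁻⁴ / (1.13×10⁻⁴ × 1.08) = 6.49 m/s
Converting: 6.49 m/s × 1.944 = 13 knots

13 knots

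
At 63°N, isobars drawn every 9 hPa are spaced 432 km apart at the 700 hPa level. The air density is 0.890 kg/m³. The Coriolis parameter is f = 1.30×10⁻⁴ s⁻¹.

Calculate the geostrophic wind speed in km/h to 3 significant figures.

Pressure gradient: |∂P/∂n| = 900 Pa / 432000 m = 2.08×10⁻³ Pa/m
Geostrophic balance (pressure-gradient force = Coriolis force):
V_g = (1/(fρ)) |∂P/∂n| = 2.08×10⁻³ / (1.30×10⁻⁴ × 0.890) = 18.0 m/s
Converting: 18.0 m/s × 3.6 = 64.8 km/h

64.8 km/h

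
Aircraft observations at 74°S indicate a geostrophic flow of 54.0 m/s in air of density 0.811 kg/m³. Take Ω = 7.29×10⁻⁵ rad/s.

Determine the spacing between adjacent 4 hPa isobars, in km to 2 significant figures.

Coriolis parameter at 74°S:
f = 2Ω sin φ = 2 × 7.29×10⁻⁵ × sin 74° = 1.40×10⁻⁴ s⁻¹
Geostrophic balance rearranged: |∂P/∂n| = f ρ V_g
|∂P/∂n| = 1.40×10⁻⁴ × 0.811 × 54.0 = 6.14×10⁻³ Pa/m
Isobar spacing: Δn = ΔP/|∂P/∂n| = 400 Pa / 6.14×10⁻³ Pa/m = 65170 m ≈ 65 km

65 km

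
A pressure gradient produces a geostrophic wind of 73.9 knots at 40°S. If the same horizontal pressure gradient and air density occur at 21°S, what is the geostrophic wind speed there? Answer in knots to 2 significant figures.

130 knots

With the same pressure gradient and density, V_g ∝ 1/f ∝ 1/sin φ.
V₂ = V₁ · sin φ₁ / sin φ₂ = 73.9 × sin 40° / sin 21°
V₂ = 73.9 × 0.6428/0.3584 = 130 knots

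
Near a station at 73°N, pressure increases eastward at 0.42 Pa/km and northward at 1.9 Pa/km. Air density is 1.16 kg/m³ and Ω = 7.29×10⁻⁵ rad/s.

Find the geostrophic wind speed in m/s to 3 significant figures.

12.0 m/s

Coriolis parameter at 73°N:
f = 2Ω sin φ = 2 × 7.29×10⁻⁵ × sin 73° = 1.39×10⁻⁴ s⁻¹
Component geostrophic relations (x east, y north):
u_g = −(1/(fρ)) ∂P/∂y,  v_g = (1/(fρ)) ∂P/∂x
u_g = −(1.9×10⁻³)/(1.39×10⁻⁴ × 1.16) = −11.7 m/s;  v_g = (0.42×10⁻³)/(1.39×10⁻⁴ × 1.16) = 2.60 m/s
|V_g| = √(u_g² + v_g²) = 12.0 m/s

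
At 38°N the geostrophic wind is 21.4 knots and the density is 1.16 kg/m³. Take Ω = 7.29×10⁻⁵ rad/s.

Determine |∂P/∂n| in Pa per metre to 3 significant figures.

Coriolis parameter at 38°N:
f = 2Ω sin φ = 2 × 7.29×10⁻⁵ × sin 38° = 8.98×10⁻⁵ s⁻¹
Wind speed in SI: 21.4 knots = 11.0 m/s
Geostrophic balance rearranged: |∂P/∂n| = f ρ V_g
|∂P/∂n| = 8.98×10⁻⁵ × 1.16 × 11.0 = 1.15×10⁻³ Pa/m

1.15×10⁻³ Pa/m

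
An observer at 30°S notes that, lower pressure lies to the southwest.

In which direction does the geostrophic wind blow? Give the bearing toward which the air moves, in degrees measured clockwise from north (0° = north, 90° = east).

135°

The pressure-gradient force points toward the southwest (bearing 225°).
Geostrophic balance: in the Southern Hemisphere the Coriolis force deflects motion to the left, so the geostrophic wind blows 90° to the left of the pressure-gradient force (low pressure on the right).
Rotating 225° by 90° counterclockwise gives 135° — the wind blows toward the southeast.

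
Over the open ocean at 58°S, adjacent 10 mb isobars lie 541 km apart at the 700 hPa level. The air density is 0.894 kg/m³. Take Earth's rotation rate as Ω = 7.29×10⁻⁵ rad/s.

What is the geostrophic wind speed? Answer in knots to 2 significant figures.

33 knots

Coriolis parameter at 58°S:
f = 2Ω sin φ = 2 × 7.29×10⁻⁵ × sin 58° = 1.24×10⁻⁴ s⁻¹
Pressure gradient: |∂P/∂n| = 1000 Pa / 541000 m = 1.85×10⁻³ Pa/m
Geostrophic balance (pressure-gradient force = Coriolis force):
V_g = (1/(fρ)) |∂P/∂n| = 1.85×10⁻³ / (1.24×10⁻⁴ × 0.894) = 16.7 m/s
Converting: 16.7 m/s × 1.944 = 33 knots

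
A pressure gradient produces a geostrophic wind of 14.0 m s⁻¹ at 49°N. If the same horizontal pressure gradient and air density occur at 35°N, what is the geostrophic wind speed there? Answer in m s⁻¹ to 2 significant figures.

With the same pressure gradient and density, V_g ∝ 1/f ∝ 1/sin φ.
V₂ = V₁ · sin φ₁ / sin φ₂ = 14.0 × sin 49° / sin 35°
V₂ = 14.0 × 0.7547/0.5736 = 18 m s⁻¹

18 m s⁻¹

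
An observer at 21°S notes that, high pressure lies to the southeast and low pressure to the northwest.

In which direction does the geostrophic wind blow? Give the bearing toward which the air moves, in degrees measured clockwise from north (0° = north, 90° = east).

The pressure-gradient force points toward the northwest (bearing 315°).
Geostrophic balance: in the Southern Hemisphere the Coriolis force deflects motion to the left, so the geostrophic wind blows 90° to the left of the pressure-gradient force (low pressure on the right).
Rotating 315° by 90° counterclockwise gives 225° — the wind blows toward the southwest.

225°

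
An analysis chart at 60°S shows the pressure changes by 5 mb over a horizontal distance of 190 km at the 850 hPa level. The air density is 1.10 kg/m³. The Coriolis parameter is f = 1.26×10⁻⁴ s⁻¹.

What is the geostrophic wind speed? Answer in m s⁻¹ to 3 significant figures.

19.0 m s⁻¹

Pressure gradient: |∂P/∂n| = 500 Pa / 190000 m = 2.63×10⁻³ Pa/m
Geostrophic balance (pressure-gradient force = Coriolis force):
V_g = (1/(fρ)) |∂P/∂n| = 2.63×10⁻³ / (1.26×10⁻⁴ × 1.10) = 19.0 m/s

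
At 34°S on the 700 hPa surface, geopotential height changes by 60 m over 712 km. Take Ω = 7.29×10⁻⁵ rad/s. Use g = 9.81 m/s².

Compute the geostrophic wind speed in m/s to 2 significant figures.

Coriolis parameter at 34°S:
f = 2Ω sin φ = 2 × 7.29×10⁻⁵ × sin 34° = 8.15×10⁻⁵ s⁻¹
Height gradient: |∂Z/∂n| = 60 m / 712000 m = 8.43×10⁻⁵
On a pressure surface, geostrophic balance gives V_g = (g/f)|∂Z/∂n|:
V_g = 9.81 × 8.43×10⁻⁵ / 8.15×10⁻⁵ = 10.1 m/s

10 m/s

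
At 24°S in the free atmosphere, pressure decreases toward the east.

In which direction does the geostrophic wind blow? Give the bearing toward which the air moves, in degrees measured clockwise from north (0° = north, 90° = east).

The pressure-gradient force points toward the east (bearing 090°).
Geostrophic balance: in the Southern Hemisphere the Coriolis force deflects motion to the left, so the geostrophic wind blows 90° to the left of the pressure-gradient force (low pressure on the right).
Rotating 090° by 90° counterclockwise gives 000° — the wind blows toward the north.

000°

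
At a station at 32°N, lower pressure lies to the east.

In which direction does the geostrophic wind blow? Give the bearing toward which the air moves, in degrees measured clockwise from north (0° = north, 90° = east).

180°

The pressure-gradient force points toward the east (bearing 090°).
Geostrophic balance: in the Northern Hemisphere the Coriolis force deflects motion to the right, so the geostrophic wind blows 90° to the right of the pressure-gradient force (low pressure on the left).
Rotating 090° by 90° clockwise gives 180° — the wind blows toward the south.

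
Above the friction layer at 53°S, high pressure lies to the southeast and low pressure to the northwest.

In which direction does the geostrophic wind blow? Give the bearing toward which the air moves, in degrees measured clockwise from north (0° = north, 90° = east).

The pressure-gradient force points toward the northwest (bearing 315°).
Geostrophic balance: in the Southern Hemisphere the Coriolis force deflects motion to the left, so the geostrophic wind blows 90° to the left of the pressure-gradient force (low pressure on the right).
Rotating 315° by 90° counterclockwise gives 225° — the wind blows toward the southwest.

225°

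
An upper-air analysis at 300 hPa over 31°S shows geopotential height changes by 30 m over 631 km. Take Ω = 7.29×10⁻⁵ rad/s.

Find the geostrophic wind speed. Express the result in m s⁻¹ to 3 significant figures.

6.21 m s⁻¹

Coriolis parameter at 31°S:
f = 2Ω sin φ = 2 × 7.29×10⁻⁵ × sin 31° = 7.51×10⁻⁵ s⁻¹
Height gradient: |∂Z/∂n| = 30 m / 631000 m = 4.75×10⁻⁵
On a pressure surface, geostrophic balance gives V_g = (g/f)|∂Z/∂n|:
V_g = 9.81 × 4.75×10⁻⁵ / 7.51×10⁻⁵ = 6.21 m/s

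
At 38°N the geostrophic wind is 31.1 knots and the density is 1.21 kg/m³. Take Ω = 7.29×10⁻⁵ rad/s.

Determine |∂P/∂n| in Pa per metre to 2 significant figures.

1.7×10⁻³ Pa/m

Coriolis parameter at 38°N:
f = 2Ω sin φ = 2 × 7.29×10⁻⁵ × sin 38° = 8.98×10⁻⁵ s⁻¹
Wind speed in SI: 31.1 knots = 16.0 m/s
Geostrophic balance rearranged: |∂P/∂n| = f ρ V_g
|∂P/∂n| = 8.98×10⁻⁵ × 1.21 × 16.0 = 1.74×10⁻³ Pa/m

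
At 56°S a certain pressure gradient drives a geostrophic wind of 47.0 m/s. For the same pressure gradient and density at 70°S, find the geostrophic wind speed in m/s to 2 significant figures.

41 m/s

With the same pressure gradient and density, V_g ∝ 1/f ∝ 1/sin φ.
V₂ = V₁ · sin φ₁ / sin φ₂ = 47.0 × sin 56° / sin 70°
V₂ = 47.0 × 0.8290/0.9397 = 41 m/s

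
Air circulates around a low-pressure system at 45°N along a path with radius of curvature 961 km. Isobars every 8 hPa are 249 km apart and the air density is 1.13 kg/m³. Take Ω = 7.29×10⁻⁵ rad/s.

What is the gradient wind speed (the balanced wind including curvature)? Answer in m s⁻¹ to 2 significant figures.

22 m s⁻¹

Coriolis parameter at 45°N:
f = 2Ω sin φ = 2 × 7.29×10⁻⁵ × sin 45° = 1.03×10⁻⁴ s⁻¹
Pressure gradient: |∂P/∂n| = 800 Pa / 249000 m = 3.21×10⁻³ Pa/m
Geostrophic speed: V_g = |∂P/∂n|/(fρ) = 3.21×10⁻³/(1.03×10⁻⁴ × 1.13) = 27.6 m/s
Around a low, centrifugal force acts outward with Coriolis, so pressure-gradient force balances both:
(1/ρ)|∂P/∂n| = fV + V²/R  →  V² + fR·V − fR·V_g = 0
With fR = 1.03×10⁻⁴ × 961×10³ m = 99.1 m/s:
V = [−fR + √((fR)² + 4 fR V_g)]/2 = [−99.1 + √(99.1² + 4×99.1×27.6)]/2 = 22.5 m/s
Subgeostrophic (V < V_g = 27.6 m/s), as expected around a low.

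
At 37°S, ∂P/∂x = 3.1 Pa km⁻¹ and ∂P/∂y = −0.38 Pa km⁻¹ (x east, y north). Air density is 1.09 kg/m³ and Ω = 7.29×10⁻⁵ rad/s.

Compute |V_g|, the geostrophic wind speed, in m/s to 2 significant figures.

33 m/s

Coriolis parameter at 37°S:
f = 2Ω sin φ = 2 × 7.29×10⁻⁵ × sin 37° = 8.77×10⁻⁵ s⁻¹
In the Southern Hemisphere f is negative: f = −8.77×10⁻⁵ s⁻¹.
Component geostrophic relations (x east, y north):
u_g = −(1/(fρ)) ∂P/∂y,  v_g = (1/(fρ)) ∂P/∂x
u_g = −(−0.38×10⁻³)/(−8.77×10⁻⁵ × 1.09) = −3.97 m/s;  v_g = (3.1×10⁻³)/(−8.77×10⁻⁵ × 1.09) = −32.4 m/s
|V_g| = √(u_g² + v_g²) = 32.7 m/s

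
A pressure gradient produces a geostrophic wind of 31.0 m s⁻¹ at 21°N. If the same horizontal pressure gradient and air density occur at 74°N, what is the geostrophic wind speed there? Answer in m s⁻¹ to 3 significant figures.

With the same pressure gradient and density, V_g ∝ 1/f ∝ 1/sin φ.
V₂ = V₁ · sin φ₁ / sin φ₂ = 31.0 × sin 21° / sin 74°
V₂ = 31.0 × 0.3584/0.9613 = 11.6 m s⁻¹

11.6 m s⁻¹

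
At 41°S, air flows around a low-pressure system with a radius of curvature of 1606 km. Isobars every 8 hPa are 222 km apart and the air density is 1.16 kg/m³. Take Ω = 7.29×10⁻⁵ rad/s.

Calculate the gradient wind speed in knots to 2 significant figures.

Coriolis parameter at 41°S:
f = 2Ω sin φ = 2 × 7.29×10⁻⁵ × sin 41° = 9.57×10⁻⁵ s⁻¹
Pressure gradient: |∂P/∂n| = 800 Pa / 222000 m = 3.60×10⁻³ Pa/m
Geostrophic speed: V_g = |∂P/∂n|/(fρ) = 3.60×10⁻³/(9.57×10⁻⁵ × 1.16) = 32.5 m/s
Around a low, centrifugal force acts outward with Coriolis, so pressure-gradient force balances both:
(1/ρ)|∂P/∂n| = fV + V²/R  →  V² + fR·V − fR·V_g = 0
With fR = 9.57×10⁻⁵ × 1606×10³ m = 154 m/s:
V = [−fR + √((fR)² + 4 fR V_g)]/2 = [−154 + √(154² + 4×154×32.5)]/2 = 27.5 m/s
Subgeostrophic (V < V_g = 32.5 m/s), as expected around a low.
Converting: 27.5 m/s × 1.944 = 54 knots

54 knots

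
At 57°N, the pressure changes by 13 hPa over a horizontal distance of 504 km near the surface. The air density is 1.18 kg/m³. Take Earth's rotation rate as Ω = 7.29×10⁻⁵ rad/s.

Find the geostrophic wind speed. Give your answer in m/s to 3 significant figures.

17.9 m/s

Coriolis parameter at 57°N:
f = 2Ω sin φ = 2 × 7.29×10⁻⁵ × sin 57° = 1.22×10⁻⁴ s⁻¹
Pressure gradient: |∂P/∂n| = 1300 Pa / 504000 m = 2.58×10⁻³ Pa/m
Geostrophic balance (pressure-gradient force = Coriolis force):
V_g = (1/(fρ)) |∂P/∂n| = 2.58×10⁻³ / (1.22×10⁻⁴ × 1.18) = 17.9 m/s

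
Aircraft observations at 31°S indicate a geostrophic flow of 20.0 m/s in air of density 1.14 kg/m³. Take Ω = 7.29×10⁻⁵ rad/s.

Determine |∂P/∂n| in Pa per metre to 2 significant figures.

Coriolis parameter at 31°S:
f = 2Ω sin φ = 2 × 7.29×10⁻⁵ × sin 31° = 7.51×10⁻⁵ s⁻¹
Geostrophic balance rearranged: |∂P/∂n| = f ρ V_g
|∂P/∂n| = 7.51×10⁻⁵ × 1.14 × 20.0 = 1.71×10⁻³ Pa/m

1.7×10⁻³ Pa/m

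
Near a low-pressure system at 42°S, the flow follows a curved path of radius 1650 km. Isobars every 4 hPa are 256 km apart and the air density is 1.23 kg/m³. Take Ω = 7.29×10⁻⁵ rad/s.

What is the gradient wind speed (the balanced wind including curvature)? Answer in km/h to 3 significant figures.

43.6 km/h

Coriolis parameter at 42°S:
f = 2Ω sin φ = 2 × 7.29×10⁻⁵ × sin 42° = 9.76×10⁻⁵ s⁻¹
Pressure gradient: |∂P/∂n| = 400 Pa / 256000 m = 1.56×10⁻³ Pa/m
Geostrophic speed: V_g = |∂P/∂n|/(fρ) = 1.56×10⁻³/(9.76×10⁻⁵ × 1.23) = 13.0 m/s
Around a low, centrifugal force acts outward with Coriolis, so pressure-gradient force balances both:
(1/ρ)|∂P/∂n| = fV + V²/R  →  V² + fR·V − fR·V_g = 0
With fR = 9.76×10⁻⁵ × 1650×10³ m = 161 m/s:
V = [−fR + √((fR)² + 4 fR V_g)]/2 = [−161 + √(161² + 4×161×13)]/2 = 12.1 m/s
Subgeostrophic (V < V_g = 13 m/s), as expected around a low.
Converting: 12.1 m/s × 3.6 = 43.6 km/h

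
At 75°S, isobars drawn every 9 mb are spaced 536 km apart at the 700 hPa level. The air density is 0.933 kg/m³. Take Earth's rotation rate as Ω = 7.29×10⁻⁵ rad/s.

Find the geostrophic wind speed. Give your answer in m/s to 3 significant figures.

Coriolis parameter at 75°S:
f = 2Ω sin φ = 2 × 7.29×10⁻⁵ × sin 75° = 1.41×10⁻⁴ s⁻¹
Pressure gradient: |∂P/∂n| = 900 Pa / 536000 m = 1.68×10⁻³ Pa/m
Geostrophic balance (pressure-gradient force = Coriolis force):
V_g = (1/(fρ)) |∂P/∂n| = 1.68×10⁻³ / (1.41×10⁻⁴ × 0.933) = 12.8 m/s

12.8 m/s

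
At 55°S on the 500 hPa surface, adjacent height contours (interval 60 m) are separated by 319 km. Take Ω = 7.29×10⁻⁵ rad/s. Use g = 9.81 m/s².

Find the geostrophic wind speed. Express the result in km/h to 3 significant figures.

55.6 km/h

Coriolis parameter at 55°S:
f = 2Ω sin φ = 2 × 7.29×10⁻⁵ × sin 55° = 1.19×10⁻⁴ s⁻¹
Height gradient: |∂Z/∂n| = 60 m / 319000 m = 1.88×10⁻⁴
On a pressure surface, geostrophic balance gives V_g = (g/f)|∂Z/∂n|:
V_g = 9.81 × 1.88×10⁻⁴ / 1.19×10⁻⁴ = 15.4 m/s
Converting: 15.4 m/s × 3.6 = 55.6 km/h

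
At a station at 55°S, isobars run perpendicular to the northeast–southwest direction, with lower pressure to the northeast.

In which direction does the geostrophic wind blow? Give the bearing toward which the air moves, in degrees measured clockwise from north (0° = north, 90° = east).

The pressure-gradient force points toward the northeast (bearing 045°).
Geostrophic balance: in the Southern Hemisphere the Coriolis force deflects motion to the left, so the geostrophic wind blows 90° to the left of the pressure-gradient force (low pressure on the right).
Rotating 045° by 90° counterclockwise gives 315° — the wind blows toward the northwest.

315°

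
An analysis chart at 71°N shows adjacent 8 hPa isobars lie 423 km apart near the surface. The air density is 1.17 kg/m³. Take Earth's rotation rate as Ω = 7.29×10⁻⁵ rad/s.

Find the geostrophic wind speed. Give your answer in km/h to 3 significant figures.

Coriolis parameter at 71°N:
f = 2Ω sin φ = 2 × 7.29×10⁻⁵ × sin 71° = 1.38×10⁻⁴ s⁻¹
Pressure gradient: |∂P/∂n| = 800 Pa / 423000 m = 1.89×10⁻³ Pa/m
Geostrophic balance (pressure-gradient force = Coriolis force):
V_g = (1/(fρ)) |∂P/∂n| = 1.89×10⁻³ / (1.38×10⁻⁴ × 1.17) = 11.7 m/s
Converting: 11.7 m/s × 3.6 = 42.2 km/h

42.2 km/h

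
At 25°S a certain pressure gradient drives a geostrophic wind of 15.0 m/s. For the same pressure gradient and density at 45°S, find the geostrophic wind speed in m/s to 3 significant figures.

With the same pressure gradient and density, V_g ∝ 1/f ∝ 1/sin φ.
V₂ = V₁ · sin φ₁ / sin φ₂ = 15.0 × sin 25° / sin 45°
V₂ = 15.0 × 0.4226/0.7071 = 8.97 m/s

8.97 m/s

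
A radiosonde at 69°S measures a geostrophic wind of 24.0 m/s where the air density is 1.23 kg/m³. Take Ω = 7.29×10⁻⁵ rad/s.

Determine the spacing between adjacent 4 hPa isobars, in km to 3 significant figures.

Coriolis parameter at 69°S:
f = 2Ω sin φ = 2 × 7.29×10⁻⁵ × sin 69° = 1.36×10⁻⁴ s⁻¹
Geostrophic balance rearranged: |∂P/∂n| = f ρ V_g
|∂P/∂n| = 1.36×10⁻⁴ × 1.23 × 24.0 = 4.02×10⁻³ Pa/m
Isobar spacing: Δn = ΔP/|∂P/∂n| = 400 Pa / 4.02×10⁻³ Pa/m = 99548 m ≈ 99.5 km

99.5 km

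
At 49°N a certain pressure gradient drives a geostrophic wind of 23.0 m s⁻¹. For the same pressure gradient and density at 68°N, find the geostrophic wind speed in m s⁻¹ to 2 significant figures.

19 m s⁻¹

With the same pressure gradient and density, V_g ∝ 1/f ∝ 1/sin φ.
V₂ = V₁ · sin φ₁ / sin φ₂ = 23.0 × sin 49° / sin 68°
V₂ = 23.0 × 0.7547/0.9272 = 19 m s⁻¹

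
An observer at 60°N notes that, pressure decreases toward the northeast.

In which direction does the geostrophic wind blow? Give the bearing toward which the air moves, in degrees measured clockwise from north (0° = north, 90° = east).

135°

The pressure-gradient force points toward the northeast (bearing 045°).
Geostrophic balance: in the Northern Hemisphere the Coriolis force deflects motion to the right, so the geostrophic wind blows 90° to the right of the pressure-gradient force (low pressure on the left).
Rotating 045° by 90° clockwise gives 135° — the wind blows toward the southeast.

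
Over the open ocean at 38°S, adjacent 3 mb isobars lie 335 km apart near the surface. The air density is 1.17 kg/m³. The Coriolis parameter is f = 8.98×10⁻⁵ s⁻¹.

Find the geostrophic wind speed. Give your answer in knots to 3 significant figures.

Pressure gradient: |∂P/∂n| = 300 Pa / 335000 m = 8.96×10⁻⁴ Pa/m
Geostrophic balance (pressure-gradient force = Coriolis force):
V_g = (1/(fρ)) |∂P/∂n| = 8.96×10⁻⁴ / (8.98×10⁻⁵ × 1.17) = 8.52 m/s
Converting: 8.52 m/s × 1.944 = 16.6 knots

16.6 knots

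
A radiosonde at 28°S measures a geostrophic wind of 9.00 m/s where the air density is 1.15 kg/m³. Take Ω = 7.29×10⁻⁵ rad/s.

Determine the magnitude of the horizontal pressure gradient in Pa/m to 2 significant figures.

Coriolis parameter at 28°S:
f = 2Ω sin φ = 2 × 7.29×10⁻⁵ × sin 28° = 6.84×10⁻⁵ s⁻¹
Geostrophic balance rearranged: |∂P/∂n| = f ρ V_g
|∂P/∂n| = 6.84×10⁻⁵ × 1.15 × 9.00 = 7.08×10⁻⁴ Pa/m

7.1×10⁻⁴ Pa/m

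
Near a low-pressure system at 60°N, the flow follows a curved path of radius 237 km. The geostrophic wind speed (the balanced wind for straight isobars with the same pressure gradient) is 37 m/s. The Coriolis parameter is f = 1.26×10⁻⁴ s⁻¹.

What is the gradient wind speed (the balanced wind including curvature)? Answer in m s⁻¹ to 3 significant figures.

21.5 m s⁻¹

Around a low, centrifugal force acts outward with Coriolis, so pressure-gradient force balances both:
(1/ρ)|∂P/∂n| = fV + V²/R  →  V² + fR·V − fR·V_g = 0
With fR = 1.26×10⁻⁴ × 237×10³ m = 29.9 m/s:
V = [−fR + √((fR)² + 4 fR V_g)]/2 = [−29.9 + √(29.9² + 4×29.9×37)]/2 = 21.5 m/s
Subgeostrophic (V < V_g = 37 m/s), as expected around a low.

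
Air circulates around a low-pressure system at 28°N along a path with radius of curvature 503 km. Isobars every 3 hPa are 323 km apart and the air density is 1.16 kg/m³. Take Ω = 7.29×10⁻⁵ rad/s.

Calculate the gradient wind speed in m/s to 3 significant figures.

9.23 m/s

Coriolis parameter at 28°N:
f = 2Ω sin φ = 2 × 7.29×10⁻⁵ × sin 28° = 6.84×10⁻⁵ s⁻¹
Pressure gradient: |∂P/∂n| = 300 Pa / 323000 m = 9.29×10⁻⁴ Pa/m
Geostrophic speed: V_g = |∂P/∂n|/(fρ) = 9.29×10⁻⁴/(6.84×10⁻⁵ × 1.16) = 11.7 m/s
Around a low, centrifugal force acts outward with Coriolis, so pressure-gradient force balances both:
(1/ρ)|∂P/∂n| = fV + V²/R  →  V² + fR·V − fR·V_g = 0
With fR = 6.84×10⁻⁵ × 503×10³ m = 34.4 m/s:
V = [−fR + √((fR)² + 4 fR V_g)]/2 = [−34.4 + √(34.4² + 4×34.4×11.7)]/2 = 9.23 m/s
Subgeostrophic (V < V_g = 11.7 m/s), as expected around a low.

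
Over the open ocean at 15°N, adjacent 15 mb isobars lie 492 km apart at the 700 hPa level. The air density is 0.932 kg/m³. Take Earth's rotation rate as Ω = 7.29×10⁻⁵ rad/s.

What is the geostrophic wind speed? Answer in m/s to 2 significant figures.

87 m/s

Coriolis parameter at 15°N:
f = 2Ω sin φ = 2 × 7.29×10⁻⁵ × sin 15° = 3.77×10⁻⁵ s⁻¹
Pressure gradient: |∂P/∂n| = 1500 Pa / 492000 m = 3.05×10⁻³ Pa/m
Geostrophic balance (pressure-gradient force = Coriolis force):
V_g = (1/(fρ)) |∂P/∂n| = 3.05×10⁻³ / (3.77×10⁻⁵ × 0.932) = 86.7 m/s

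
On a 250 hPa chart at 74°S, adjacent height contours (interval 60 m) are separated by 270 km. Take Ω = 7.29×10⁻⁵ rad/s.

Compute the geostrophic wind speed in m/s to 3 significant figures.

Coriolis parameter at 74°S:
f = 2Ω sin φ = 2 × 7.29×10⁻⁵ × sin 74° = 1.40×10⁻⁴ s⁻¹
Height gradient: |∂Z/∂n| = 60 m / 270000 m = 2.22×10⁻⁴
On a pressure surface, geostrophic balance gives V_g = (g/f)|∂Z/∂n|:
V_g = 9.81 × 2.22×10⁻⁴ / 1.40×10⁻⁴ = 15.6 m/s

15.6 m/s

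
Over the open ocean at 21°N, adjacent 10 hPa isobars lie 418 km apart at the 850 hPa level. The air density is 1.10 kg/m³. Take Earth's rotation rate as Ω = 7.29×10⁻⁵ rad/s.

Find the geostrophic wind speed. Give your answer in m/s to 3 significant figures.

Coriolis parameter at 21°N:
f = 2Ω sin φ = 2 × 7.29×10⁻⁵ × sin 21° = 5.23×10⁻⁵ s⁻¹
Pressure gradient: |∂P/∂n| = 1000 Pa / 418000 m = 2.39×10⁻³ Pa/m
Geostrophic balance (pressure-gradient force = Coriolis force):
V_g = (1/(fρ)) |∂P/∂n| = 2.39×10⁻³ / (5.23×10⁻⁵ × 1.10) = 41.6 m/s

41.6 m/s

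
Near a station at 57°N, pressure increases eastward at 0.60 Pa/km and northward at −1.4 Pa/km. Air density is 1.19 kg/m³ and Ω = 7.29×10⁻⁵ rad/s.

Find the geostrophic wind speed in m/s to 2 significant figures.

10 m/s

Coriolis parameter at 57°N:
f = 2Ω sin φ = 2 × 7.29×10⁻⁵ × sin 57° = 1.22×10⁻⁴ s⁻¹
Component geostrophic relations (x east, y north):
u_g = −(1/(fρ)) ∂P/∂y,  v_g = (1/(fρ)) ∂P/∂x
u_g = −(−1.4×10⁻³)/(1.22×10⁻⁴ × 1.19) = 9.62 m/s;  v_g = (0.60×10⁻³)/(1.22×10⁻⁴ × 1.19) = 4.12 m/s
|V_g| = √(u_g² + v_g²) = 10.5 m/s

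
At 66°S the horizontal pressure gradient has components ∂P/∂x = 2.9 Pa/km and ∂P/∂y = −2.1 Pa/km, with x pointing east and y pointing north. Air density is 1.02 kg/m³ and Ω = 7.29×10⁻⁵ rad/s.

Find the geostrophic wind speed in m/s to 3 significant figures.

26.4 m/s

Coriolis parameter at 66°S:
f = 2Ω sin φ = 2 × 7.29×10⁻⁵ × sin 66° = 1.33×10⁻⁴ s⁻¹
In the Southern Hemisphere f is negative: f = −1.33×10⁻⁴ s⁻¹.
Component geostrophic relations (x east, y north):
u_g = −(1/(fρ)) ∂P/∂y,  v_g = (1/(fρ)) ∂P/∂x
u_g = −(−2.1×10⁻³)/(−1.33×10⁻⁴ × 1.02) = −15.5 m/s;  v_g = (2.9×10⁻³)/(−1.33×10⁻⁴ × 1.02) = −21.3 m/s
|V_g| = √(u_g² + v_g²) = 26.4 m/s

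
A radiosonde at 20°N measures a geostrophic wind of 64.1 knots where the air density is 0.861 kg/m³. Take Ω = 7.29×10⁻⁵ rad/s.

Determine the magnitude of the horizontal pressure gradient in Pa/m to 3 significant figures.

Coriolis parameter at 20°N:
f = 2Ω sin φ = 2 × 7.29×10⁻⁵ × sin 20° = 4.99×10⁻⁵ s⁻¹
Wind speed in SI: 64.1 knots = 33.0 m/s
Geostrophic balance rearranged: |∂P/∂n| = f ρ V_g
|∂P/∂n| = 4.99×10⁻⁵ × 0.861 × 33.0 = 1.42×10⁻³ Pa/m

1.42×10⁻³ Pa/m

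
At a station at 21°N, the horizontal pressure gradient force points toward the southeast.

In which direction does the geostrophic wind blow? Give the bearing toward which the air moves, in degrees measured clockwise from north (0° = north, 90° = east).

The pressure-gradient force points toward the southeast (bearing 135°).
Geostrophic balance: in the Northern Hemisphere the Coriolis force deflects motion to the right, so the geostrophic wind blows 90° to the right of the pressure-gradient force (low pressure on the left).
Rotating 135° by 90° clockwise gives 225° — the wind blows toward the southwest.

225°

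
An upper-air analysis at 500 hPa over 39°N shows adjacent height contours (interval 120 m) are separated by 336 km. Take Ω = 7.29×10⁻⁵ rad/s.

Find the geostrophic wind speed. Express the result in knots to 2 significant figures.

Coriolis parameter at 39°N:
f = 2Ω sin φ = 2 × 7.29×10⁻⁵ × sin 39° = 9.18×10⁻⁵ s⁻¹
Height gradient: |∂Z/∂n| = 120 m / 336000 m = 3.57×10⁻⁴
On a pressure surface, geostrophic balance gives V_g = (g/f)|∂Z/∂n|:
V_g = 9.81 × 3.57×10⁻⁴ / 9.18×10⁻⁵ = 38.2 m/s
Converting: 38.2 m/s × 1.944 = 74 knots

74 knots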